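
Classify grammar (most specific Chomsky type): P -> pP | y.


Right-linear: every RHS is a terminal or a terminal followed by one nonterminal
Classification: Type 3 (Regular)


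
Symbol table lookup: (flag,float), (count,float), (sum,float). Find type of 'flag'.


Lookup 'flag' → type float


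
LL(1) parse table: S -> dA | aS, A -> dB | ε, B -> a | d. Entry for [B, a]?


For [B, a]: 'a' ∈ FIRST(a)
Entry: B -> a


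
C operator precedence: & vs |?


'&' is bitwise AND (level 5); '|' is bitwise OR (level 3)
Higher level binds tighter
'&' has higher precedence than '|'


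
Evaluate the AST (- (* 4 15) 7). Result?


Evaluate inner: (* 4 15) = 60
Evaluate root: (- 60 7) = 53
Result: 53


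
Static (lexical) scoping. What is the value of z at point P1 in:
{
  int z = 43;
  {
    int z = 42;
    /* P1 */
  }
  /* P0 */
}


z declared in the same block as P1
z = 42


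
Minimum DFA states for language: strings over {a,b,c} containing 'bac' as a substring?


KMP-style automaton: 3 progress states + 1 absorbing accept = 4
Minimal DFA: 4 states


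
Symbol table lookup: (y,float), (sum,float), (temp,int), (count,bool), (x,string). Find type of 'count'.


Lookup 'count' → type bool


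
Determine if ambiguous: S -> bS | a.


right-linear, alternatives start with distinct terminals 'b' vs 'a': unique leftmost derivation
Unambiguous


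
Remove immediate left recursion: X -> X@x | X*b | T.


Left-recursive alternatives: X@x, X*b; non-recursive: T
Introduce X': X -> TX', X' -> @xX' | *bX' | ε


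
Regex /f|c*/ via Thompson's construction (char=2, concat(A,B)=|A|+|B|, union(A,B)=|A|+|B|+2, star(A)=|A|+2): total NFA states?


Syntax tree has 2 char leaf(s), 1 union(s), 1 star(s)
chars contribute 2×2 = 4; each union adds +2; each star adds +2
Total: 4 + 2 + 2 = 8 states


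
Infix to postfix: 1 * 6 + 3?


Left to right (same or higher precedence on left)
Postfix: 1 6 * 3 +


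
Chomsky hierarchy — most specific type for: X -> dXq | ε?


Single nonterminal LHS, but d^n q^n is not regular
Classification: Type 2 (Context-Free)


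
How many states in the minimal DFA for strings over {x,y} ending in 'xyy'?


Track the longest suffix of input matching a prefix of 'xyy': 4 classes (prefixes of length 0..3)
Minimal DFA: 4 states


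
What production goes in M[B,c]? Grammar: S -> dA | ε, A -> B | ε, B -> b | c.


For [B, c]: 'c' ∈ FIRST(c)
Entry: B -> c


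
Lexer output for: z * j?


Scan left to right, longest-match per lexeme
Tokens: ID(z), OP(*), ID(j)


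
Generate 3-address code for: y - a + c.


Break into single-operator statements:
t1 = y - a
t2 = t1 + c


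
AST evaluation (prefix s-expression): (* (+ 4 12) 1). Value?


Evaluate inner: (+ 4 12) = 16
Evaluate root: (* 16 1) = 16
Result: 16


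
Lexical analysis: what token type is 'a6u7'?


Pattern: letter/underscore followed by alphanumerics, not a keyword
Type: IDENTIFIER


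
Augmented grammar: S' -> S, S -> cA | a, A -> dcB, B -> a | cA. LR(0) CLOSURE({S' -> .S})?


Start: S' -> .S
For each item with dot before a nonterminal B, add B -> .γ for every B-production
Closure: [S' -> .S, S -> .cA, S -> .a]


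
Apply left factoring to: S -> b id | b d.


Common prefix: 'b'
Factored: S -> b S', S' -> id | d


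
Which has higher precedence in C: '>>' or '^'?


'>>' is shift (level 8); '^' is bitwise XOR (level 4)
Higher level binds tighter
'>>' has higher precedence than '^'


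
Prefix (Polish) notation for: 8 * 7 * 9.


left-to-right (same/higher precedence on left): tree is (* (* 8 7) 9)
Prefix: * * 8 7 9


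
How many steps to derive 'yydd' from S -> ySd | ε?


Derivation: S => ySd => yySdd => yydd
Steps: 3


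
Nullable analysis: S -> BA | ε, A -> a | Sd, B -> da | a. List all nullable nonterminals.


A nonterminal is nullable iff some alternative derives ε (directly, or every symbol in it is nullable)
Nullable: {S}


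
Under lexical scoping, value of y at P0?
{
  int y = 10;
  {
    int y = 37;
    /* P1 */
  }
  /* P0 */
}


y declared in the same block as P0
y = 10


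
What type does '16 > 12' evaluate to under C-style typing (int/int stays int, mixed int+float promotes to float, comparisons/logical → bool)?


Operand types: int > int
Rule: comparison yields bool
Result type: bool


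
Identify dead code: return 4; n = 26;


statement follows a return and is unreachable
Dead: 'n = 26'


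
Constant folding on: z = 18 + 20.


18 + 20 = 38 at compile time
Optimized: z = 38


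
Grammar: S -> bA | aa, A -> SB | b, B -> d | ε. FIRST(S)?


Per alternative of S: FIRST(bA) = {b}; FIRST(aa) = {a}
FIRST(S) = {a, b}


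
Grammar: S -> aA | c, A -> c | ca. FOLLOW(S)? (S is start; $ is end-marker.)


$ ∈ FOLLOW(S). For each A -> αBβ: add FIRST(β)\{ε} to FOLLOW(B); if β nullable, add FOLLOW(A).
FOLLOW(S) = {$}


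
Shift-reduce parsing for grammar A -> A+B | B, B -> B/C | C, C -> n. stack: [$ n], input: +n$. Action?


'n' on top is the handle for C -> n
Action: reduce (C -> n)


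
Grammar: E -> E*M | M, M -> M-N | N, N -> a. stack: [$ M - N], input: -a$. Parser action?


handle 'M-N' on top
Action: reduce (M -> M-N)


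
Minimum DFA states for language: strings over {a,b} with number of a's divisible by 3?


Track (count of a) mod 3: states 0..2, accept at 0
Minimal DFA: 3 states


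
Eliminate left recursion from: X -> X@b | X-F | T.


Left-recursive alternatives: X@b, X-F; non-recursive: T
Introduce X': X -> TX', X' -> @bX' | -FX' | ε


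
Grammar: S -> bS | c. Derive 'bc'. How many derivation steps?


Derivation: S => bS => bc
Steps: 2


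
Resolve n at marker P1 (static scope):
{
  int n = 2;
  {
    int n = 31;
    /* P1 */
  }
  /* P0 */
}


n declared in the same block as P1
n = 31


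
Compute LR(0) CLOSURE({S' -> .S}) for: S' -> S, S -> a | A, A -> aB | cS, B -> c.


Start: S' -> .S
For each item with dot before a nonterminal B, add B -> .γ for every B-production
Closure: [S' -> .S, S -> .a, S -> .A, A -> .aB, A -> .cS]


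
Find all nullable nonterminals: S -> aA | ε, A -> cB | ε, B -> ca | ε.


A nonterminal is nullable iff some alternative derives ε (directly, or every symbol in it is nullable)
Nullable: {A, B, S}


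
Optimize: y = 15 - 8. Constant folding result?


15 - 8 = 7 at compile time
Optimized: y = 7


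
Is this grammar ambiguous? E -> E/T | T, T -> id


precedence layered via separate nonterminal T: deterministic
Unambiguous


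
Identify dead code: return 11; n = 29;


statement follows a return and is unreachable
Dead: 'n = 29'


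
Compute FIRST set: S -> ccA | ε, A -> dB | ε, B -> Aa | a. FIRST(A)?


Per alternative of A: FIRST(dB) = {d}; FIRST(ε) = {ε}
FIRST(A) = {d, ε}


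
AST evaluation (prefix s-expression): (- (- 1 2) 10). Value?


Evaluate inner: (- 1 2) = -1
Evaluate root: (- -1 10) = -11
Result: -11


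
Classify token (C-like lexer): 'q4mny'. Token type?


Pattern: letter/underscore followed by alphanumerics, not a keyword
Type: IDENTIFIER


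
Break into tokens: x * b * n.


Scan left to right, longest-match per lexeme
Tokens: ID(x), OP(*), ID(b), OP(*), ID(n)


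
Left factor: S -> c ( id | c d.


Common prefix: 'c'
Factored: S -> c S', S' -> ( id | d


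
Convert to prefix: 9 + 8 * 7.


'*' binds tighter: tree is (+ 9 (* 8 7))
Prefix: + 9 * 8 7


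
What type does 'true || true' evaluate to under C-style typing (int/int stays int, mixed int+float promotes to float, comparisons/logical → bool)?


Operand types: bool || bool
Rule: logical operators take bool operands and yield bool
Result type: bool


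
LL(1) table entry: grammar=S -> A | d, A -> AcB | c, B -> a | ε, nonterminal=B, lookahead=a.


For [B, a]: 'a' ∈ FIRST(a)
Entry: B -> a


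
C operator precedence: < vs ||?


'<' is relational (level 7); '||' is logical OR (level 1)
Higher level binds tighter
'<' has higher precedence than '||'


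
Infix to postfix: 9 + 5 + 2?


Left to right (same or higher precedence on left)
Postfix: 9 5 + 2 +


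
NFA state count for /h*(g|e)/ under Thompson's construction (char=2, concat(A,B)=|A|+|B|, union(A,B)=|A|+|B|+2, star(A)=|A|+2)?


Syntax tree has 3 char leaf(s), 1 union(s), 1 star(s)
chars contribute 3×2 = 6; each union adds +2; each star adds +2
Total: 6 + 2 + 2 = 10 states


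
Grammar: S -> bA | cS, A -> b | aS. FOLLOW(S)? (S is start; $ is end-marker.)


$ ∈ FOLLOW(S). For each A -> αBβ: add FIRST(β)\{ε} to FOLLOW(B); if β nullable, add FOLLOW(A).
FOLLOW(S) = {$}


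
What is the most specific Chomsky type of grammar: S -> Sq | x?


Left-linear: every RHS is a terminal or one nonterminal followed by a terminal
Classification: Type 3 (Regular)


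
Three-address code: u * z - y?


Break into single-operator statements:
t1 = u * z
t2 = t1 - y


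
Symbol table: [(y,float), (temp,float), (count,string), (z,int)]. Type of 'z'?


Lookup 'z' → type int


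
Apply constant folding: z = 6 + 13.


6 + 13 = 19 at compile time
Optimized: z = 19


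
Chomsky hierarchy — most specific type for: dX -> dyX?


LHS has context (more than one symbol) and |LHS| ≤ |RHS|
Classification: Type 1 (Context-Sensitive)


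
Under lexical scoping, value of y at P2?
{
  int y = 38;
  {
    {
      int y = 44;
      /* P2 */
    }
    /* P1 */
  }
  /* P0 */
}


y declared in the same block as P2
y = 44


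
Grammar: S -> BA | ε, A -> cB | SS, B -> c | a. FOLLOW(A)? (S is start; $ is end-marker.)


$ ∈ FOLLOW(S). For each A -> αBβ: add FIRST(β)\{ε} to FOLLOW(B); if β nullable, add FOLLOW(A).
FOLLOW(A) = {$, a, c}


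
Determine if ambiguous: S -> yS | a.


right-linear, alternatives start with distinct terminals 'y' vs 'a': unique leftmost derivation
Unambiguous


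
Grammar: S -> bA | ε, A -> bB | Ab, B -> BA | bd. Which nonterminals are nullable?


A nonterminal is nullable iff some alternative derives ε (directly, or every symbol in it is nullable)
Nullable: {S}


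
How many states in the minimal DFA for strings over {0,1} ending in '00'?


Track the longest suffix of input matching a prefix of '00': 3 classes (prefixes of length 0..2)
Minimal DFA: 3 states


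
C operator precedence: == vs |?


'==' is equality (level 6); '|' is bitwise OR (level 3)
Higher level binds tighter
'==' has higher precedence than '|'


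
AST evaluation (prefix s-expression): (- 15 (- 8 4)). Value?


Evaluate inner: (- 8 4) = 4
Evaluate root: (- 15 4) = 11
Result: 11


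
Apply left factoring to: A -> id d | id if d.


Common prefix: 'id'
Factored: A -> id A', A' -> d | if d


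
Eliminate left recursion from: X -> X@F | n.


Left-recursive alternatives: X@F; non-recursive: n
Introduce X': X -> nX', X' -> @FX' | ε


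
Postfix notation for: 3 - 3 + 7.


Left to right (same or higher precedence on left)
Postfix: 3 3 - 7 +


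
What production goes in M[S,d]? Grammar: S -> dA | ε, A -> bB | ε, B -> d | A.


For [S, d]: 'd' ∈ FIRST(dA)
Entry: S -> dA


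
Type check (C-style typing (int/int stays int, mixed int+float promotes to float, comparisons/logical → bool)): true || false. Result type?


Operand types: bool || bool
Rule: logical operators take bool operands and yield bool
Result type: bool


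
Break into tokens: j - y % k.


Scan left to right, longest-match per lexeme
Tokens: ID(j), OP(-), ID(y), OP(%), ID(k)


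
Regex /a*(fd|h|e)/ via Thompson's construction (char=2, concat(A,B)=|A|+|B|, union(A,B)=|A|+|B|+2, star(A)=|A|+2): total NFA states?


Syntax tree has 5 char leaf(s), 2 union(s), 1 star(s)
chars contribute 5×2 = 10; each union adds +2; each star adds +2
Total: 10 + 4 + 2 = 16 states


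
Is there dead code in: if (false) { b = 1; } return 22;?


condition is constant false, so the whole block is unreachable
Dead: 'if (false) { b = 1; }'


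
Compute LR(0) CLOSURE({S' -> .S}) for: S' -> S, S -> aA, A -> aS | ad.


Start: S' -> .S
For each item with dot before a nonterminal B, add B -> .γ for every B-production
Closure: [S' -> .S, S -> .aA]


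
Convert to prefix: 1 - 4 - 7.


left-to-right (same/higher precedence on left): tree is (- (- 1 4) 7)
Prefix: - - 1 4 7


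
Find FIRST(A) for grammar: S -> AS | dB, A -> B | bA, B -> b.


Per alternative of A: FIRST(B) = {b}; FIRST(bA) = {b}
FIRST(A) = {b}


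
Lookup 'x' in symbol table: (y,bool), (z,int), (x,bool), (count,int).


Lookup 'x' → type bool


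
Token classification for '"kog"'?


Pattern: double-quoted sequence
Type: STRING_LITERAL


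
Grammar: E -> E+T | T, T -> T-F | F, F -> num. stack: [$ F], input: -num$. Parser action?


'F' (not preceded by T-) is the handle for T -> F
Action: reduce (T -> F)


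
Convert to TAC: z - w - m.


Break into single-operator statements:
t1 = z - w
t2 = t1 - m


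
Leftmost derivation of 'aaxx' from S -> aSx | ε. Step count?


Derivation: S => aSx => aaSxx => aaxx
Steps: 3


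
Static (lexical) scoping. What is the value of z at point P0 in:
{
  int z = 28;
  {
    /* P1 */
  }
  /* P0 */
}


z declared in the same block as P0
z = 28


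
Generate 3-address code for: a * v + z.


Break into single-operator statements:
t1 = a * v
t2 = t1 + z


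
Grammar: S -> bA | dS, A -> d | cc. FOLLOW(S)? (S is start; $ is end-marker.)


$ ∈ FOLLOW(S). For each A -> αBβ: add FIRST(β)\{ε} to FOLLOW(B); if β nullable, add FOLLOW(A).
FOLLOW(S) = {$}


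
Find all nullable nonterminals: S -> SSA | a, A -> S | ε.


A nonterminal is nullable iff some alternative derives ε (directly, or every symbol in it is nullable)
Nullable: {A}


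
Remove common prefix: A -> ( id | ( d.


Common prefix: '('
Factored: A -> ( A', A' -> id | d


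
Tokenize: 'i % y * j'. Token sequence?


Scan left to right, longest-match per lexeme
Tokens: ID(i), OP(%), ID(y), OP(*), ID(j)


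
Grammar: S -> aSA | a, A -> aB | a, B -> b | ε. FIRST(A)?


Per alternative of A: FIRST(aB) = {a}; FIRST(a) = {a}
FIRST(A) = {a}


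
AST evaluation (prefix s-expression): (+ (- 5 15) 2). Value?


Evaluate inner: (- 5 15) = -10
Evaluate root: (+ -10 2) = -8
Result: -8


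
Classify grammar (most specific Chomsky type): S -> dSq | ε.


Single nonterminal LHS, but d^n q^n is not regular
Classification: Type 2 (Context-Free)


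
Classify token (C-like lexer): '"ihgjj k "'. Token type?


Pattern: double-quoted sequence
Type: STRING_LITERAL


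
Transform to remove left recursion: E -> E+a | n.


Left-recursive alternatives: E+a; non-recursive: n
Introduce E': E -> nE', E' -> +aE' | ε


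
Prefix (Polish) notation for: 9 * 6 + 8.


left-to-right (same/higher precedence on left): tree is (+ (* 9 6) 8)
Prefix: + * 9 6 8


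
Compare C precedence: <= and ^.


'<=' is relational (level 7); '^' is bitwise XOR (level 4)
Higher level binds tighter
'<=' has higher precedence than '^'


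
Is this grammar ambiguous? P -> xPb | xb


balanced x^n…b^n: each string has a unique parse
Unambiguous


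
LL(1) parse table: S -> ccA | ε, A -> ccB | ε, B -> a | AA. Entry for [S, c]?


For [S, c]: 'c' ∈ FIRST(ccA)
Entry: S -> ccA


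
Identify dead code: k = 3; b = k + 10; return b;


k is read by b's definition; b is returned
No dead code


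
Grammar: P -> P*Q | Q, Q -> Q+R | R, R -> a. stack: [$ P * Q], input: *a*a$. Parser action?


handle 'P*Q' on top; lookahead ∈ FOLLOW(P) = {*, $}
Action: reduce (P -> P*Q)


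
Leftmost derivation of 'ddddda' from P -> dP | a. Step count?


Derivation: P => dP => ddP => dddP => ddddP => dddddP => ddddda
Steps: 6


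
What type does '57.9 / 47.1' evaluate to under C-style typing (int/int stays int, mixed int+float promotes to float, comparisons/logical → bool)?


Operand types: float / float
Rule: mixed int/float promotes to float; int/int stays int
Result type: float


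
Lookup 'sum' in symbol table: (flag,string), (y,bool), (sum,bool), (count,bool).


Lookup 'sum' → type bool


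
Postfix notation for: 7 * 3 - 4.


Left to right (same or higher precedence on left)
Postfix: 7 3 * 4 -


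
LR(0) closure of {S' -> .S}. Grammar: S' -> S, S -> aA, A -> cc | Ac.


Start: S' -> .S
For each item with dot before a nonterminal B, add B -> .γ for every B-production
Closure: [S' -> .S, S -> .aA]


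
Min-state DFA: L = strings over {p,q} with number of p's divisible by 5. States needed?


Track (count of p) mod 5: states 0..4, accept at 0
Minimal DFA: 5 states


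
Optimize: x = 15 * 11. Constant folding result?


15 * 11 = 165 at compile time
Optimized: x = 165


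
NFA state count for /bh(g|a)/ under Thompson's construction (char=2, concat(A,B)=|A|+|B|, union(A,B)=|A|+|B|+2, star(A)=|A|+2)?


Syntax tree has 4 char leaf(s), 1 union(s), 0 star(s)
chars contribute 4×2 = 8; each union adds +2; each star adds +2
Total: 8 + 2 + 0 = 10 states


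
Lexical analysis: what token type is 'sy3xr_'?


Pattern: letter/underscore followed by alphanumerics, not a keyword
Type: IDENTIFIER


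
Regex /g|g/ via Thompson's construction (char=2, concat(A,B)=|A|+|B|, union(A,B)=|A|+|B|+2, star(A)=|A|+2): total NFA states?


Syntax tree has 2 char leaf(s), 1 union(s), 0 star(s)
chars contribute 2×2 = 4; each union adds +2; each star adds +2
Total: 4 + 2 + 0 = 6 states


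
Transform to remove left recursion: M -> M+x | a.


Left-recursive alternatives: M+x; non-recursive: a
Introduce M': M -> aM', M' -> +xM' | ε


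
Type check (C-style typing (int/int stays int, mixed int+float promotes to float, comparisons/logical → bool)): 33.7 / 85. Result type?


Operand types: float / int
Rule: mixed int/float promotes to float; int/int stays int
Result type: float


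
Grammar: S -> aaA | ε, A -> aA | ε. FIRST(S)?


Per alternative of S: FIRST(aaA) = {a}; FIRST(ε) = {ε}
FIRST(S) = {a, ε}


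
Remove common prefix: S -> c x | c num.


Common prefix: 'c'
Factored: S -> c S', S' -> x | num


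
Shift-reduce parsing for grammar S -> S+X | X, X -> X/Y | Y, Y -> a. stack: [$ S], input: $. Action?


start symbol S on stack, input exhausted
Action: accept


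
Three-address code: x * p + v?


Break into single-operator statements:
t1 = x * p
t2 = t1 + v


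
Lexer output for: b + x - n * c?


Scan left to right, longest-match per lexeme
Tokens: ID(b), OP(+), ID(x), OP(-), ID(n), OP(*), ID(c)


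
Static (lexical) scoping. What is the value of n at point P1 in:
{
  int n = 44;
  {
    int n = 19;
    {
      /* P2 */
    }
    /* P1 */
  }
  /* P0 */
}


n declared in the same block as P1
n = 19


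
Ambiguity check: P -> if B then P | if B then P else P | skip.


dangling else: 'if B then if B then skip else skip' parses two ways
Ambiguous


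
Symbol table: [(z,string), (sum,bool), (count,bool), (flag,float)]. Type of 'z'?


Lookup 'z' → type string


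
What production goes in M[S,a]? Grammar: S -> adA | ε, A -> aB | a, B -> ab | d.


For [S, a]: 'a' ∈ FIRST(adA)
Entry: S -> adA


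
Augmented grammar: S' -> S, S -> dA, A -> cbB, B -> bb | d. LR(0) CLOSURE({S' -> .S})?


Start: S' -> .S
For each item with dot before a nonterminal B, add B -> .γ for every B-production
Closure: [S' -> .S, S -> .dA]


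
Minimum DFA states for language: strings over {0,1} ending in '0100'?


Track the longest suffix of input matching a prefix of '0100': 5 classes (prefixes of length 0..4)
Minimal DFA: 5 states


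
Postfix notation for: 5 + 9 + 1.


Left to right (same or higher precedence on left)
Postfix: 5 9 + 1 +


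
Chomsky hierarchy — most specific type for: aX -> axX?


LHS has context (more than one symbol) and |LHS| ≤ |RHS|
Classification: Type 1 (Context-Sensitive)


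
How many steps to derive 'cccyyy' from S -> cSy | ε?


Derivation: S => cSy => ccSyy => cccSyyy => cccyyy
Steps: 4


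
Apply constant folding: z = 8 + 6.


8 + 6 = 14 at compile time
Optimized: z = 14


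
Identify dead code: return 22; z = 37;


statement follows a return and is unreachable
Dead: 'z = 37'


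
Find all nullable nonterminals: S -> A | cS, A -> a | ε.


A nonterminal is nullable iff some alternative derives ε (directly, or every symbol in it is nullable)
Nullable: {A, S}


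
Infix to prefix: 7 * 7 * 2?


left-to-right (same/higher precedence on left): tree is (* (* 7 7) 2)
Prefix: * * 7 7 2


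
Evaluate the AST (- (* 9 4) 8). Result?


Evaluate inner: (* 9 4) = 36
Evaluate root: (- 36 8) = 28
Result: 28


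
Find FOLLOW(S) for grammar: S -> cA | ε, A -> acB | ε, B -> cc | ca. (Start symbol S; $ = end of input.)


$ ∈ FOLLOW(S). For each A -> αBβ: add FIRST(β)\{ε} to FOLLOW(B); if β nullable, add FOLLOW(A).
FOLLOW(S) = {$}


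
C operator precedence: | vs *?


'*' is multiplicative (level 10); '|' is bitwise OR (level 3)
Higher level binds tighter
'*' has higher precedence than '|'


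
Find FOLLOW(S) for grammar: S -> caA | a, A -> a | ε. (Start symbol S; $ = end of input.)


$ ∈ FOLLOW(S). For each A -> αBβ: add FIRST(β)\{ε} to FOLLOW(B); if β nullable, add FOLLOW(A).
FOLLOW(S) = {$}


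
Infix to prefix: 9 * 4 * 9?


left-to-right (same/higher precedence on left): tree is (* (* 9 4) 9)
Prefix: * * 9 4 9


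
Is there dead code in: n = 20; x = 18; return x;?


n is assigned but never read
Dead: 'n = 20'


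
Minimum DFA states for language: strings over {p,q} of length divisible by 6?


Track length mod 6: states 0..5, accept at 0
Minimal DFA: 6 states


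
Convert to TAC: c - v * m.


Break into single-operator statements:
t1 = v * m
t2 = c - t1


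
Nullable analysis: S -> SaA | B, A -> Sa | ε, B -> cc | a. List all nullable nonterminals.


A nonterminal is nullable iff some alternative derives ε (directly, or every symbol in it is nullable)
Nullable: {A}


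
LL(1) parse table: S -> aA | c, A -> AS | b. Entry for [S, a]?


For [S, a]: 'a' ∈ FIRST(aA)
Entry: S -> aA


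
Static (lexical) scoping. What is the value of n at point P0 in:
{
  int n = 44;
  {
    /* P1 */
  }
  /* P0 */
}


n declared in the same block as P0
n = 44


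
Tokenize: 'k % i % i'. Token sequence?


Scan left to right, longest-match per lexeme
Tokens: ID(k), OP(%), ID(i), OP(%), ID(i)


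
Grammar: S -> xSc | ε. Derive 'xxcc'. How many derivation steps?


Derivation: S => xSc => xxScc => xxcc
Steps: 3


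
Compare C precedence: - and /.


'/' is multiplicative (level 10); '-' is additive (level 9)
Higher level binds tighter
'/' has higher precedence than '-'


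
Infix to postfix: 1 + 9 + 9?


Left to right (same or higher precedence on left)
Postfix: 1 9 + 9 +


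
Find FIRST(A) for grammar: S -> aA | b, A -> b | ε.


Per alternative of A: FIRST(b) = {b}; FIRST(ε) = {ε}
FIRST(A) = {b, ε}


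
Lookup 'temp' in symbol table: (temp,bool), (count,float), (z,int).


Lookup 'temp' → type bool


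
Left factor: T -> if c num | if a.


Common prefix: 'if'
Factored: T -> if T', T' -> c num | a


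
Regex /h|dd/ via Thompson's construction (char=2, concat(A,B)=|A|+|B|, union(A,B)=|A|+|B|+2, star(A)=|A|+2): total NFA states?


Syntax tree has 3 char leaf(s), 1 union(s), 0 star(s)
chars contribute 3×2 = 6; each union adds +2; each star adds +2
Total: 6 + 2 + 0 = 8 states


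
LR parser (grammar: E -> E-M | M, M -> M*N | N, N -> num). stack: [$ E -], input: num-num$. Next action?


no handle ('E-' is not any RHS); shift 'num'
Action: shift


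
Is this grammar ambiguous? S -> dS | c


right-linear, alternatives start with distinct terminals 'd' vs 'c': unique leftmost derivation
Unambiguous


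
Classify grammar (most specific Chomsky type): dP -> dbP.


LHS has context (more than one symbol) and |LHS| ≤ |RHS|
Classification: Type 1 (Context-Sensitive)


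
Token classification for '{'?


Pattern: delimiter/punctuation
Type: PUNCTUATION


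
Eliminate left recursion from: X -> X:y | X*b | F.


Left-recursive alternatives: X:y, X*b; non-recursive: F
Introduce X': X -> FX', X' -> :yX' | *bX' | ε


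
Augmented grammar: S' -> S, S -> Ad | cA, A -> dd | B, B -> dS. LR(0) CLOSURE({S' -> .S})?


Start: S' -> .S
For each item with dot before a nonterminal B, add B -> .γ for every B-production
Closure: [S' -> .S, S -> .Ad, S -> .cA, A -> .dd, A -> .B, B -> .dS]


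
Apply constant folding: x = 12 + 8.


12 + 8 = 20 at compile time
Optimized: x = 20


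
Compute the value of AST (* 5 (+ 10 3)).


Evaluate inner: (+ 10 3) = 13
Evaluate root: (* 5 13) = 65
Result: 65


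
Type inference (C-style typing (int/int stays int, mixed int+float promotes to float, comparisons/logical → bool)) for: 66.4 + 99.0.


Operand types: float + float
Rule: mixed int/float promotes to float; int/int stays int
Result type: float


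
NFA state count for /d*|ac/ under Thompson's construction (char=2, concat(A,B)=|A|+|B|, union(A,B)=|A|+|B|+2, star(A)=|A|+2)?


Syntax tree has 3 char leaf(s), 1 union(s), 1 star(s)
chars contribute 3×2 = 6; each union adds +2; each star adds +2
Total: 6 + 2 + 2 = 10 states


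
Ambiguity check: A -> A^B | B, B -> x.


precedence layered via separate nonterminal B: deterministic
Unambiguous


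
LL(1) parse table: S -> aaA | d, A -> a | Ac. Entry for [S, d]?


For [S, d]: 'd' ∈ FIRST(d)
Entry: S -> d


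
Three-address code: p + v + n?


Break into single-operator statements:
t1 = p + v
t2 = t1 + n


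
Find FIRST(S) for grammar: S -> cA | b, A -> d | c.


Per alternative of S: FIRST(cA) = {c}; FIRST(b) = {b}
FIRST(S) = {b, c}


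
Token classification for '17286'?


Pattern: digits only
Type: INTEGER_LITERAL


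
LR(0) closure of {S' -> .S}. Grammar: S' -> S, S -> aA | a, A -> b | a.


Start: S' -> .S
For each item with dot before a nonterminal B, add B -> .γ for every B-production
Closure: [S' -> .S, S -> .aA, S -> .a]


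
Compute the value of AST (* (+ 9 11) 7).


Evaluate inner: (+ 9 11) = 20
Evaluate root: (* 20 7) = 140
Result: 140


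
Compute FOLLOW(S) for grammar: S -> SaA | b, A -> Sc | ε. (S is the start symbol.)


$ ∈ FOLLOW(S). For each A -> αBβ: add FIRST(β)\{ε} to FOLLOW(B); if β nullable, add FOLLOW(A).
FOLLOW(S) = {$, a, c}


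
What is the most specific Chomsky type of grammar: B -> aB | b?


Right-linear: every RHS is a terminal or a terminal followed by one nonterminal
Classification: Type 3 (Regular)


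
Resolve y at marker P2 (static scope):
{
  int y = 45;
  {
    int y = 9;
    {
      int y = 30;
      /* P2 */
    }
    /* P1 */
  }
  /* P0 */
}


y declared in the same block as P2
y = 30


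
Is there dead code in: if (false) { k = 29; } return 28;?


condition is constant false, so the whole block is unreachable
Dead: 'if (false) { k = 29; }'


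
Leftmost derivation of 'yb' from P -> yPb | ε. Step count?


Derivation: P => yPb => yb
Steps: 2


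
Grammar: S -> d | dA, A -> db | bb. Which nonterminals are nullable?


A nonterminal is nullable iff some alternative derives ε (directly, or every symbol in it is nullable)
Nullable: {}


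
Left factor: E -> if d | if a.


Common prefix: 'if'
Factored: E -> if E', E' -> d | a


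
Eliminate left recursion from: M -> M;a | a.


Left-recursive alternatives: M;a; non-recursive: a
Introduce M': M -> aM', M' -> ;aM' | ε


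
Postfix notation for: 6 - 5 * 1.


* has higher precedence, evaluate 5*1 first
Postfix: 6 5 1 * -


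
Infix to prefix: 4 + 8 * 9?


'*' binds tighter: tree is (+ 4 (* 8 9))
Prefix: + 4 * 8 9


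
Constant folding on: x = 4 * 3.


4 * 3 = 12 at compile time
Optimized: x = 12


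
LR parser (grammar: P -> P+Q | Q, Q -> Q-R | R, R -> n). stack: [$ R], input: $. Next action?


'R' (not preceded by Q-) is the handle for Q -> R
Action: reduce (Q -> R)


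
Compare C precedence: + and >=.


'+' is additive (level 9); '>=' is relational (level 7)
Higher level binds tighter
'+' has higher precedence than '>='


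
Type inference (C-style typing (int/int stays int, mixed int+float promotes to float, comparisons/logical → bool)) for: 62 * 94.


Operand types: int * int
Rule: mixed int/float promotes to float; int/int stays int
Result type: int


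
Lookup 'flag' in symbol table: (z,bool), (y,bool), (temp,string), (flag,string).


Lookup 'flag' → type string


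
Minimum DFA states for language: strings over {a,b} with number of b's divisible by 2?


Track (count of b) mod 2: states 0..1, accept at 0
Minimal DFA: 2 states


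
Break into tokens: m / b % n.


Scan left to right, longest-match per lexeme
Tokens: ID(m), OP(/), ID(b), OP(%), ID(n)


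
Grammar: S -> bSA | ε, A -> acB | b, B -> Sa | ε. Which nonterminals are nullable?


A nonterminal is nullable iff some alternative derives ε (directly, or every symbol in it is nullable)
Nullable: {B, S}


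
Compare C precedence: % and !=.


'%' is multiplicative (level 10); '!=' is equality (level 6)
Higher level binds tighter
'%' has higher precedence than '!='


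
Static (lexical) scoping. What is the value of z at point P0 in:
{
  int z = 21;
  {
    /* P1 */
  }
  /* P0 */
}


z declared in the same block as P0
z = 21


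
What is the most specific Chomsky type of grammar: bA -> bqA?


LHS has context (more than one symbol) and |LHS| ≤ |RHS|
Classification: Type 1 (Context-Sensitive)


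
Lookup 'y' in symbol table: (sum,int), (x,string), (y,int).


Lookup 'y' → type int


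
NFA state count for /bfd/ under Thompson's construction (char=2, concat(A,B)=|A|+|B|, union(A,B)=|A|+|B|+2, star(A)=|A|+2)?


Syntax tree has 3 char leaf(s), 0 union(s), 0 star(s)
chars contribute 3×2 = 6; each union adds +2; each star adds +2
Total: 6 + 0 + 0 = 6 states


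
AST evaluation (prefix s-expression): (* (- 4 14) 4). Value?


Evaluate inner: (- 4 14) = -10
Evaluate root: (* -10 4) = -40
Result: -40


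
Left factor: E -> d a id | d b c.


Common prefix: 'd'
Factored: E -> d E', E' -> a id | b c


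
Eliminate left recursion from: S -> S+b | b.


Left-recursive alternatives: S+b; non-recursive: b
Introduce S': S -> bS', S' -> +bS' | ε


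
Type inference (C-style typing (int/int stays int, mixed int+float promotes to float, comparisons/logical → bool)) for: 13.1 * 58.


Operand types: float * int
Rule: mixed int/float promotes to float; int/int stays int
Result type: float


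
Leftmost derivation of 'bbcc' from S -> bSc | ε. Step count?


Derivation: S => bSc => bbScc => bbcc
Steps: 3


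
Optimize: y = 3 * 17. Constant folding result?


3 * 17 = 51 at compile time
Optimized: y = 51


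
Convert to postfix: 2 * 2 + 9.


Left to right (same or higher precedence on left)
Postfix: 2 2 * 9 +


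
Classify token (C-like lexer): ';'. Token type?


Pattern: delimiter/punctuation
Type: PUNCTUATION


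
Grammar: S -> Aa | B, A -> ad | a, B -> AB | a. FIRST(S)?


Per alternative of S: FIRST(Aa) = {a}; FIRST(B) = {a}
FIRST(S) = {a}


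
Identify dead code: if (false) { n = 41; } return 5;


condition is constant false, so the whole block is unreachable
Dead: 'if (false) { n = 41; }'


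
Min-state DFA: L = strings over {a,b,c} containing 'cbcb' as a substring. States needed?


KMP-style automaton: 4 progress states + 1 absorbing accept = 5
Minimal DFA: 5 states


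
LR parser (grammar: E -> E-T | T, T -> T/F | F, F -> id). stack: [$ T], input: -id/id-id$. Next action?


lookahead ∉ {/} so T won't extend; reduce E -> T
Action: reduce (E -> T)


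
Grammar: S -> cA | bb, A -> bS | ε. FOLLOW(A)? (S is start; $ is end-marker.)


$ ∈ FOLLOW(S). For each A -> αBβ: add FIRST(β)\{ε} to FOLLOW(B); if β nullable, add FOLLOW(A).
FOLLOW(A) = {$}


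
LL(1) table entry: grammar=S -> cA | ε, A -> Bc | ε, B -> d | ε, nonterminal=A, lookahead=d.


For [A, d]: 'd' ∈ FIRST(Bc)
Entry: A -> Bc


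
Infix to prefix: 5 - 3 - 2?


left-to-right (same/higher precedence on left): tree is (- (- 5 3) 2)
Prefix: - - 5 3 2


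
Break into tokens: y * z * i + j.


Scan left to right, longest-match per lexeme
Tokens: ID(y), OP(*), ID(z), OP(*), ID(i), OP(+), ID(j)


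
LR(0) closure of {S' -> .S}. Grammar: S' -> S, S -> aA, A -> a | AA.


Start: S' -> .S
For each item with dot before a nonterminal B, add B -> .γ for every B-production
Closure: [S' -> .S, S -> .aA]


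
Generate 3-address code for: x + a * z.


Break into single-operator statements:
t1 = a * z
t2 = x + t1


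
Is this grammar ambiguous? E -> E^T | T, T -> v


precedence layered via separate nonterminal T: deterministic
Unambiguous


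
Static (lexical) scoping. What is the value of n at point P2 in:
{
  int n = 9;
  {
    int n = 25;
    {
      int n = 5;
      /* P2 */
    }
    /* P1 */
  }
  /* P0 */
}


n declared in the same block as P2
n = 5


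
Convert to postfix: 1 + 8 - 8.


Left to right (same or higher precedence on left)
Postfix: 1 8 + 8 -


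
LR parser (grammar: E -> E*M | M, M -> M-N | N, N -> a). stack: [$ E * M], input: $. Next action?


handle 'E*M' on top; lookahead ∈ FOLLOW(E) = {*, $}
Action: reduce (E -> E*M)


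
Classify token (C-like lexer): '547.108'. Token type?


Pattern: digits with a decimal point
Type: FLOAT_LITERAL


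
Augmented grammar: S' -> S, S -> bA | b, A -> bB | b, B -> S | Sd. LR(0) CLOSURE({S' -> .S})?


Start: S' -> .S
For each item with dot before a nonterminal B, add B -> .γ for every B-production
Closure: [S' -> .S, S -> .bA, S -> .b]


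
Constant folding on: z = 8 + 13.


8 + 13 = 21 at compile time
Optimized: z = 21


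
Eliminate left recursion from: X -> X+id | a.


Left-recursive alternatives: X+id; non-recursive: a
Introduce X': X -> aX', X' -> +idX' | ε


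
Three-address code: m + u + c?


Break into single-operator statements:
t1 = m + u
t2 = t1 + c


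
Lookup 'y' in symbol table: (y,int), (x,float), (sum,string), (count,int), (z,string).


Lookup 'y' → type int


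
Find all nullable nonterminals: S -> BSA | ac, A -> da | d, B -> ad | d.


A nonterminal is nullable iff some alternative derives ε (directly, or every symbol in it is nullable)
Nullable: {}


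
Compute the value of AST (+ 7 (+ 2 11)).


Evaluate inner: (+ 2 11) = 13
Evaluate root: (+ 7 13) = 20
Result: 20


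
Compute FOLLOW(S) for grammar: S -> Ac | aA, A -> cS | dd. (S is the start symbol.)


$ ∈ FOLLOW(S). For each A -> αBβ: add FIRST(β)\{ε} to FOLLOW(B); if β nullable, add FOLLOW(A).
FOLLOW(S) = {$, c}


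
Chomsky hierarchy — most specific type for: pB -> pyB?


LHS has context (more than one symbol) and |LHS| ≤ |RHS|
Classification: Type 1 (Context-Sensitive)


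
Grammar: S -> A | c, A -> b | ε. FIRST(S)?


Per alternative of S: FIRST(A) = {b, ε}; FIRST(c) = {c}
FIRST(S) = {b, c, ε}


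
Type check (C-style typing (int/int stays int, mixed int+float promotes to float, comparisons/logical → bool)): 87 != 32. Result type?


Operand types: int != int
Rule: comparison yields bool
Result type: bool


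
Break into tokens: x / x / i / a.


Scan left to right, longest-match per lexeme
Tokens: ID(x), OP(/), ID(x), OP(/), ID(i), OP(/), ID(a)


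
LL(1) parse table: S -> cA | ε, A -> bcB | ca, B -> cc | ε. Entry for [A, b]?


For [A, b]: 'b' ∈ FIRST(bcB)
Entry: A -> bcB


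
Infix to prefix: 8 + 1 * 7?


'*' binds tighter: tree is (+ 8 (* 1 7))
Prefix: + 8 * 1 7


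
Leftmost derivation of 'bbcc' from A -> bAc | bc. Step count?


Derivation: A => bAc => bbcc
Steps: 2


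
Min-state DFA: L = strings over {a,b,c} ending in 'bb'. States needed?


Track the longest suffix of input matching a prefix of 'bb': 3 classes (prefixes of length 0..2)
Minimal DFA: 3 states


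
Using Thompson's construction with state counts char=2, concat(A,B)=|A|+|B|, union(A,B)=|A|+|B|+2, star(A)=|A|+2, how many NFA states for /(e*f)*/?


Syntax tree has 2 char leaf(s), 0 union(s), 2 star(s)
chars contribute 2×2 = 4; each union adds +2; each star adds +2
Total: 4 + 0 + 4 = 8 states


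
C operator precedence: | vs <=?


'<=' is relational (level 7); '|' is bitwise OR (level 3)
Higher level binds tighter
'<=' has higher precedence than '|'


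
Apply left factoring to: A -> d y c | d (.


Common prefix: 'd'
Factored: A -> d A', A' -> y c | (


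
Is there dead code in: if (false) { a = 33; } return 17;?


condition is constant false, so the whole block is unreachable
Dead: 'if (false) { a = 33; }'


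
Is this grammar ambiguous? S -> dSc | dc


balanced d^n…c^n: each string has a unique parse
Unambiguous


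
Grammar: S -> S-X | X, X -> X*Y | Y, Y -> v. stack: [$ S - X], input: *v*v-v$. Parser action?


'*' can extend X; shift to build X -> X*Y
Action: shift


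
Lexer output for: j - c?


Scan left to right, longest-match per lexeme
Tokens: ID(j), OP(-), ID(c)


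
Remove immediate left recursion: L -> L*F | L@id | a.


Left-recursive alternatives: L*F, L@id; non-recursive: a
Introduce L': L -> aL', L' -> *FL' | @idL' | ε


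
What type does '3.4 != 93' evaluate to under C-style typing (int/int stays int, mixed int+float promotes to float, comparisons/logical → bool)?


Operand types: float != int
Rule: comparison yields bool
Result type: bool


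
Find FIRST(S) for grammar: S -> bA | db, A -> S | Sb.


Per alternative of S: FIRST(bA) = {b}; FIRST(db) = {d}
FIRST(S) = {b, d}


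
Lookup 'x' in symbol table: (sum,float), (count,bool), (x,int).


Lookup 'x' → type int


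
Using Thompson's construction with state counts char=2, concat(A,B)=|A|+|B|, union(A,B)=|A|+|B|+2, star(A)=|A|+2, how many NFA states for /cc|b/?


Syntax tree has 3 char leaf(s), 1 union(s), 0 star(s)
chars contribute 3×2 = 6; each union adds +2; each star adds +2
Total: 6 + 2 + 0 = 8 states


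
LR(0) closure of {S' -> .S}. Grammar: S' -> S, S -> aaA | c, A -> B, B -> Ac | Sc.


Start: S' -> .S
For each item with dot before a nonterminal B, add B -> .γ for every B-production
Closure: [S' -> .S, S -> .aaA, S -> .c]


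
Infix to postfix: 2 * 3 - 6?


Left to right (same or higher precedence on left)
Postfix: 2 3 * 6 -


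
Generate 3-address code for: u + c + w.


Break into single-operator statements:
t1 = u + c
t2 = t1 + w


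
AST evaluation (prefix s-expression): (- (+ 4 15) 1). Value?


Evaluate inner: (+ 4 15) = 19
Evaluate root: (- 19 1) = 18
Result: 18


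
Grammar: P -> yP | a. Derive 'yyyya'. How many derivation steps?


Derivation: P => yP => yyP => yyyP => yyyyP => yyyya
Steps: 5


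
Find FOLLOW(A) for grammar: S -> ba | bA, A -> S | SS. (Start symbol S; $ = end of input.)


$ ∈ FOLLOW(S). For each A -> αBβ: add FIRST(β)\{ε} to FOLLOW(B); if β nullable, add FOLLOW(A).
FOLLOW(A) = {$, b}


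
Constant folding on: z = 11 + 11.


11 + 11 = 22 at compile time
Optimized: z = 22


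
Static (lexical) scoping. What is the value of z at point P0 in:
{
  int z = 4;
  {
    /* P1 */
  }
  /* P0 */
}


z declared in the same block as P0
z = 4
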